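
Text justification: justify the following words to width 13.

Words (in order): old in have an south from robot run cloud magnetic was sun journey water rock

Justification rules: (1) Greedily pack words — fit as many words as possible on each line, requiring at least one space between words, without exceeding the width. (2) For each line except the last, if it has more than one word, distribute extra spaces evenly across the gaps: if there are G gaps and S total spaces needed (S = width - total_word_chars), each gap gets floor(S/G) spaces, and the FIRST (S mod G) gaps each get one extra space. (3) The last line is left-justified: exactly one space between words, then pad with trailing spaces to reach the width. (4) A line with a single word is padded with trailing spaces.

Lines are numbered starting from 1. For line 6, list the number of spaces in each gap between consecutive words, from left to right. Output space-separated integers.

Line 1: ['old', 'in', 'have'] (min_width=11, slack=2)
Line 2: ['an', 'south', 'from'] (min_width=13, slack=0)
Line 3: ['robot', 'run'] (min_width=9, slack=4)
Line 4: ['cloud'] (min_width=5, slack=8)
Line 5: ['magnetic', 'was'] (min_width=12, slack=1)
Line 6: ['sun', 'journey'] (min_width=11, slack=2)
Line 7: ['water', 'rock'] (min_width=10, slack=3)

Answer: 3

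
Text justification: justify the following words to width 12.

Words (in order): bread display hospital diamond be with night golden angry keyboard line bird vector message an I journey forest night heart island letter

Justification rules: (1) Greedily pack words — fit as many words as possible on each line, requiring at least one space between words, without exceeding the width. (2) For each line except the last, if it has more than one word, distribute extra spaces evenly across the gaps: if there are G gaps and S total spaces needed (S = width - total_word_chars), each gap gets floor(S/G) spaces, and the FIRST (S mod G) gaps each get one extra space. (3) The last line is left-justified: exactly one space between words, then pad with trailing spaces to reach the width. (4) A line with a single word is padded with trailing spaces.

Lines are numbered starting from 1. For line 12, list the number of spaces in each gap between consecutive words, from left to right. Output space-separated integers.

Line 1: ['bread'] (min_width=5, slack=7)
Line 2: ['display'] (min_width=7, slack=5)
Line 3: ['hospital'] (min_width=8, slack=4)
Line 4: ['diamond', 'be'] (min_width=10, slack=2)
Line 5: ['with', 'night'] (min_width=10, slack=2)
Line 6: ['golden', 'angry'] (min_width=12, slack=0)
Line 7: ['keyboard'] (min_width=8, slack=4)
Line 8: ['line', 'bird'] (min_width=9, slack=3)
Line 9: ['vector'] (min_width=6, slack=6)
Line 10: ['message', 'an', 'I'] (min_width=12, slack=0)
Line 11: ['journey'] (min_width=7, slack=5)
Line 12: ['forest', 'night'] (min_width=12, slack=0)
Line 13: ['heart', 'island'] (min_width=12, slack=0)
Line 14: ['letter'] (min_width=6, slack=6)

Answer: 1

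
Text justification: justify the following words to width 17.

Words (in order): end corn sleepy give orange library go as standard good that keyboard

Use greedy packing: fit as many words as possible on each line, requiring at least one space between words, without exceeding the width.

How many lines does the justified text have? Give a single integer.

Line 1: ['end', 'corn', 'sleepy'] (min_width=15, slack=2)
Line 2: ['give', 'orange'] (min_width=11, slack=6)
Line 3: ['library', 'go', 'as'] (min_width=13, slack=4)
Line 4: ['standard', 'good'] (min_width=13, slack=4)
Line 5: ['that', 'keyboard'] (min_width=13, slack=4)
Total lines: 5

Answer: 5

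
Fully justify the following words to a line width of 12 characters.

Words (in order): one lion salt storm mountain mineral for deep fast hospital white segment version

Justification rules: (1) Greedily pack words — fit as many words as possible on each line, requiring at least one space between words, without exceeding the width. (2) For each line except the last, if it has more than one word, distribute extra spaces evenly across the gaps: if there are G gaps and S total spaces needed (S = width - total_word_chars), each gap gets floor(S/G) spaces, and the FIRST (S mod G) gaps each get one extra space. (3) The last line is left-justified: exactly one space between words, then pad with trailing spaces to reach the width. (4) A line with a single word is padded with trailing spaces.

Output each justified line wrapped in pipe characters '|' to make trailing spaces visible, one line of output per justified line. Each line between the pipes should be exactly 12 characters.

Line 1: ['one', 'lion'] (min_width=8, slack=4)
Line 2: ['salt', 'storm'] (min_width=10, slack=2)
Line 3: ['mountain'] (min_width=8, slack=4)
Line 4: ['mineral', 'for'] (min_width=11, slack=1)
Line 5: ['deep', 'fast'] (min_width=9, slack=3)
Line 6: ['hospital'] (min_width=8, slack=4)
Line 7: ['white'] (min_width=5, slack=7)
Line 8: ['segment'] (min_width=7, slack=5)
Line 9: ['version'] (min_width=7, slack=5)

Answer: |one     lion|
|salt   storm|
|mountain    |
|mineral  for|
|deep    fast|
|hospital    |
|white       |
|segment     |
|version     |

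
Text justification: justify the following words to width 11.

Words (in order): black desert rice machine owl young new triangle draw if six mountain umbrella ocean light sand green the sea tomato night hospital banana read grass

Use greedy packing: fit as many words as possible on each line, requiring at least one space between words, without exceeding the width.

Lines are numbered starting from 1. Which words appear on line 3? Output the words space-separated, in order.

Line 1: ['black'] (min_width=5, slack=6)
Line 2: ['desert', 'rice'] (min_width=11, slack=0)
Line 3: ['machine', 'owl'] (min_width=11, slack=0)
Line 4: ['young', 'new'] (min_width=9, slack=2)
Line 5: ['triangle'] (min_width=8, slack=3)
Line 6: ['draw', 'if', 'six'] (min_width=11, slack=0)
Line 7: ['mountain'] (min_width=8, slack=3)
Line 8: ['umbrella'] (min_width=8, slack=3)
Line 9: ['ocean', 'light'] (min_width=11, slack=0)
Line 10: ['sand', 'green'] (min_width=10, slack=1)
Line 11: ['the', 'sea'] (min_width=7, slack=4)
Line 12: ['tomato'] (min_width=6, slack=5)
Line 13: ['night'] (min_width=5, slack=6)
Line 14: ['hospital'] (min_width=8, slack=3)
Line 15: ['banana', 'read'] (min_width=11, slack=0)
Line 16: ['grass'] (min_width=5, slack=6)

Answer: machine owl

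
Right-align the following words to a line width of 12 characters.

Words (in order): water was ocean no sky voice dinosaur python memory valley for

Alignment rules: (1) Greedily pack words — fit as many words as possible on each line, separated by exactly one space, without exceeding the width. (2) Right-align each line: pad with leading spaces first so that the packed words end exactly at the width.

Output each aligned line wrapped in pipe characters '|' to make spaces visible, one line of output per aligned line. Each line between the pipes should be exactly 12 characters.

Answer: |   water was|
|ocean no sky|
|       voice|
|    dinosaur|
|      python|
|      memory|
|  valley for|

Derivation:
Line 1: ['water', 'was'] (min_width=9, slack=3)
Line 2: ['ocean', 'no', 'sky'] (min_width=12, slack=0)
Line 3: ['voice'] (min_width=5, slack=7)
Line 4: ['dinosaur'] (min_width=8, slack=4)
Line 5: ['python'] (min_width=6, slack=6)
Line 6: ['memory'] (min_width=6, slack=6)
Line 7: ['valley', 'for'] (min_width=10, slack=2)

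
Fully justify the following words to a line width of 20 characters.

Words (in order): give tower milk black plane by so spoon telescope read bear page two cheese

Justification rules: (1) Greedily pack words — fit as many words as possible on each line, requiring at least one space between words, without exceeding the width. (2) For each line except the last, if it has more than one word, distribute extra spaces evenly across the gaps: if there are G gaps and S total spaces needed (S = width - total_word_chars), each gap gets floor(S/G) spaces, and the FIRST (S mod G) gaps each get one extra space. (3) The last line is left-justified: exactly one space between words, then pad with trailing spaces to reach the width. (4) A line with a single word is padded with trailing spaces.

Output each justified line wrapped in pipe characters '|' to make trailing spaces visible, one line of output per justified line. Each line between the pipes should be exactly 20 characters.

Answer: |give    tower   milk|
|black  plane  by  so|
|spoon telescope read|
|bear page two cheese|

Derivation:
Line 1: ['give', 'tower', 'milk'] (min_width=15, slack=5)
Line 2: ['black', 'plane', 'by', 'so'] (min_width=17, slack=3)
Line 3: ['spoon', 'telescope', 'read'] (min_width=20, slack=0)
Line 4: ['bear', 'page', 'two', 'cheese'] (min_width=20, slack=0)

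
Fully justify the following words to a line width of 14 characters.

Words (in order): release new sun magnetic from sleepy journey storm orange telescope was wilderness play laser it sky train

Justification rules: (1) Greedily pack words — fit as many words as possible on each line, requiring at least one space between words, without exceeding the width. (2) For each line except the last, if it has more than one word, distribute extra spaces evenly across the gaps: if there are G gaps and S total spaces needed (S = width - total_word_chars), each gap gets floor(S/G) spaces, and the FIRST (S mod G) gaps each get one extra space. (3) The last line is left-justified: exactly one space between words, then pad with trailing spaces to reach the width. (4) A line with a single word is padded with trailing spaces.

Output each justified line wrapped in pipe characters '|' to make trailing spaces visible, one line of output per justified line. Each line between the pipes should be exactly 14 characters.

Line 1: ['release', 'new'] (min_width=11, slack=3)
Line 2: ['sun', 'magnetic'] (min_width=12, slack=2)
Line 3: ['from', 'sleepy'] (min_width=11, slack=3)
Line 4: ['journey', 'storm'] (min_width=13, slack=1)
Line 5: ['orange'] (min_width=6, slack=8)
Line 6: ['telescope', 'was'] (min_width=13, slack=1)
Line 7: ['wilderness'] (min_width=10, slack=4)
Line 8: ['play', 'laser', 'it'] (min_width=13, slack=1)
Line 9: ['sky', 'train'] (min_width=9, slack=5)

Answer: |release    new|
|sun   magnetic|
|from    sleepy|
|journey  storm|
|orange        |
|telescope  was|
|wilderness    |
|play  laser it|
|sky train     |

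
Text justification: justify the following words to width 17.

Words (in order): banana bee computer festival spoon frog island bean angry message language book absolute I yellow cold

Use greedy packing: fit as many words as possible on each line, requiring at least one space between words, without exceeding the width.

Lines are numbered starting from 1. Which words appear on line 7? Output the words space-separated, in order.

Line 1: ['banana', 'bee'] (min_width=10, slack=7)
Line 2: ['computer', 'festival'] (min_width=17, slack=0)
Line 3: ['spoon', 'frog', 'island'] (min_width=17, slack=0)
Line 4: ['bean', 'angry'] (min_width=10, slack=7)
Line 5: ['message', 'language'] (min_width=16, slack=1)
Line 6: ['book', 'absolute', 'I'] (min_width=15, slack=2)
Line 7: ['yellow', 'cold'] (min_width=11, slack=6)

Answer: yellow cold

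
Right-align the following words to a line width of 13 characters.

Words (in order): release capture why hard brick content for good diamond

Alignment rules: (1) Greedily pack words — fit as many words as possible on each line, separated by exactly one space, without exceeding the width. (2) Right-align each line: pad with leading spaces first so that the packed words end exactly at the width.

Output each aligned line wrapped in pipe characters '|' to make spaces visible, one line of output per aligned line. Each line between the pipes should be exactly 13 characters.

Answer: |      release|
|  capture why|
|   hard brick|
|  content for|
| good diamond|

Derivation:
Line 1: ['release'] (min_width=7, slack=6)
Line 2: ['capture', 'why'] (min_width=11, slack=2)
Line 3: ['hard', 'brick'] (min_width=10, slack=3)
Line 4: ['content', 'for'] (min_width=11, slack=2)
Line 5: ['good', 'diamond'] (min_width=12, slack=1)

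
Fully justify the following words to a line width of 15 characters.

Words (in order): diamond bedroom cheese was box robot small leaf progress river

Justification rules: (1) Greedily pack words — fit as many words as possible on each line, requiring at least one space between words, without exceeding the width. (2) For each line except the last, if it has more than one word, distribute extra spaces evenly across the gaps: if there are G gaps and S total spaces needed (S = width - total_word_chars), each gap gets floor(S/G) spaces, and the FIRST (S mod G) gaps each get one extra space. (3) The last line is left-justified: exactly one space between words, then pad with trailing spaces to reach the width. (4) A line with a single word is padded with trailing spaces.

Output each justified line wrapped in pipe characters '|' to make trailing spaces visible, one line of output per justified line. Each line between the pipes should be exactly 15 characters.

Line 1: ['diamond', 'bedroom'] (min_width=15, slack=0)
Line 2: ['cheese', 'was', 'box'] (min_width=14, slack=1)
Line 3: ['robot', 'small'] (min_width=11, slack=4)
Line 4: ['leaf', 'progress'] (min_width=13, slack=2)
Line 5: ['river'] (min_width=5, slack=10)

Answer: |diamond bedroom|
|cheese  was box|
|robot     small|
|leaf   progress|
|river          |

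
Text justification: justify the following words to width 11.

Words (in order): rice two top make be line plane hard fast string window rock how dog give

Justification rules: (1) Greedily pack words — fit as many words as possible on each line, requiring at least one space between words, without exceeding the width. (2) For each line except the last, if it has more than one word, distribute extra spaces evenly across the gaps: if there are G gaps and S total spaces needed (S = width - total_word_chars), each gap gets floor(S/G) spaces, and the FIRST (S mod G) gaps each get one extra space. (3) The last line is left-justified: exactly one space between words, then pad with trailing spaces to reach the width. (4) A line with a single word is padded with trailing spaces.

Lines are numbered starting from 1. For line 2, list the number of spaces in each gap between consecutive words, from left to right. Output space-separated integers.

Line 1: ['rice', 'two'] (min_width=8, slack=3)
Line 2: ['top', 'make', 'be'] (min_width=11, slack=0)
Line 3: ['line', 'plane'] (min_width=10, slack=1)
Line 4: ['hard', 'fast'] (min_width=9, slack=2)
Line 5: ['string'] (min_width=6, slack=5)
Line 6: ['window', 'rock'] (min_width=11, slack=0)
Line 7: ['how', 'dog'] (min_width=7, slack=4)
Line 8: ['give'] (min_width=4, slack=7)

Answer: 1 1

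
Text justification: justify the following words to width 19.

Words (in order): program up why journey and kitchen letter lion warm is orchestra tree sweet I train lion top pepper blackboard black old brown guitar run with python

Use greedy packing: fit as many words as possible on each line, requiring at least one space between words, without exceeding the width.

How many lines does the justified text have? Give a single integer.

Answer: 9

Derivation:
Line 1: ['program', 'up', 'why'] (min_width=14, slack=5)
Line 2: ['journey', 'and', 'kitchen'] (min_width=19, slack=0)
Line 3: ['letter', 'lion', 'warm', 'is'] (min_width=19, slack=0)
Line 4: ['orchestra', 'tree'] (min_width=14, slack=5)
Line 5: ['sweet', 'I', 'train', 'lion'] (min_width=18, slack=1)
Line 6: ['top', 'pepper'] (min_width=10, slack=9)
Line 7: ['blackboard', 'black'] (min_width=16, slack=3)
Line 8: ['old', 'brown', 'guitar'] (min_width=16, slack=3)
Line 9: ['run', 'with', 'python'] (min_width=15, slack=4)
Total lines: 9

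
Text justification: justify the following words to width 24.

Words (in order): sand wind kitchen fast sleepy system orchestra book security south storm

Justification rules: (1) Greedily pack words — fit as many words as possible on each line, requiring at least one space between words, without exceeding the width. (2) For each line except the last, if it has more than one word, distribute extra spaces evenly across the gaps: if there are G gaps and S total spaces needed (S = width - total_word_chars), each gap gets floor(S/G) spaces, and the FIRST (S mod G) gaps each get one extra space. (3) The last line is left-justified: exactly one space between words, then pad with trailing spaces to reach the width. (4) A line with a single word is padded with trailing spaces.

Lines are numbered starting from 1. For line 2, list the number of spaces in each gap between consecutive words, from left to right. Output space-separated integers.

Answer: 2 1

Derivation:
Line 1: ['sand', 'wind', 'kitchen', 'fast'] (min_width=22, slack=2)
Line 2: ['sleepy', 'system', 'orchestra'] (min_width=23, slack=1)
Line 3: ['book', 'security', 'south'] (min_width=19, slack=5)
Line 4: ['storm'] (min_width=5, slack=19)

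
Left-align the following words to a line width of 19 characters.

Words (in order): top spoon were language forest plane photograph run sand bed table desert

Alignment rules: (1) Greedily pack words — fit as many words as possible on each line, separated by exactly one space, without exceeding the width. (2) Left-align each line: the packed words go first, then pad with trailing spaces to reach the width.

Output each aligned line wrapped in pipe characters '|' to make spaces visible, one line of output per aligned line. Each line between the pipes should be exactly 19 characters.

Line 1: ['top', 'spoon', 'were'] (min_width=14, slack=5)
Line 2: ['language', 'forest'] (min_width=15, slack=4)
Line 3: ['plane', 'photograph'] (min_width=16, slack=3)
Line 4: ['run', 'sand', 'bed', 'table'] (min_width=18, slack=1)
Line 5: ['desert'] (min_width=6, slack=13)

Answer: |top spoon were     |
|language forest    |
|plane photograph   |
|run sand bed table |
|desert             |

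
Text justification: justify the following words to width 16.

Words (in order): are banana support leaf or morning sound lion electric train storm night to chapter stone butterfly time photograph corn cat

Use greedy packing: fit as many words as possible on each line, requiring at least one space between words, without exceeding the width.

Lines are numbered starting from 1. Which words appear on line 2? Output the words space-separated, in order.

Answer: support leaf or

Derivation:
Line 1: ['are', 'banana'] (min_width=10, slack=6)
Line 2: ['support', 'leaf', 'or'] (min_width=15, slack=1)
Line 3: ['morning', 'sound'] (min_width=13, slack=3)
Line 4: ['lion', 'electric'] (min_width=13, slack=3)
Line 5: ['train', 'storm'] (min_width=11, slack=5)
Line 6: ['night', 'to', 'chapter'] (min_width=16, slack=0)
Line 7: ['stone', 'butterfly'] (min_width=15, slack=1)
Line 8: ['time', 'photograph'] (min_width=15, slack=1)
Line 9: ['corn', 'cat'] (min_width=8, slack=8)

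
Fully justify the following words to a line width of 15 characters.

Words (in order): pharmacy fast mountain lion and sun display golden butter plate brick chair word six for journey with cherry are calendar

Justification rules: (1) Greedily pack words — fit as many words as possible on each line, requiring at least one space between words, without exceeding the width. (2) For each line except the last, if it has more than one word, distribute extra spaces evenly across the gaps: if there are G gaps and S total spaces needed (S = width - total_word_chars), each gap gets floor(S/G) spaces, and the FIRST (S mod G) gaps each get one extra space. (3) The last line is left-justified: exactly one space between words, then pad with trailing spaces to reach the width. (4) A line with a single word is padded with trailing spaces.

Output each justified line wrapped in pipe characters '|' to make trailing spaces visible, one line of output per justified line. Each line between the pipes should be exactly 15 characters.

Line 1: ['pharmacy', 'fast'] (min_width=13, slack=2)
Line 2: ['mountain', 'lion'] (min_width=13, slack=2)
Line 3: ['and', 'sun', 'display'] (min_width=15, slack=0)
Line 4: ['golden', 'butter'] (min_width=13, slack=2)
Line 5: ['plate', 'brick'] (min_width=11, slack=4)
Line 6: ['chair', 'word', 'six'] (min_width=14, slack=1)
Line 7: ['for', 'journey'] (min_width=11, slack=4)
Line 8: ['with', 'cherry', 'are'] (min_width=15, slack=0)
Line 9: ['calendar'] (min_width=8, slack=7)

Answer: |pharmacy   fast|
|mountain   lion|
|and sun display|
|golden   butter|
|plate     brick|
|chair  word six|
|for     journey|
|with cherry are|
|calendar       |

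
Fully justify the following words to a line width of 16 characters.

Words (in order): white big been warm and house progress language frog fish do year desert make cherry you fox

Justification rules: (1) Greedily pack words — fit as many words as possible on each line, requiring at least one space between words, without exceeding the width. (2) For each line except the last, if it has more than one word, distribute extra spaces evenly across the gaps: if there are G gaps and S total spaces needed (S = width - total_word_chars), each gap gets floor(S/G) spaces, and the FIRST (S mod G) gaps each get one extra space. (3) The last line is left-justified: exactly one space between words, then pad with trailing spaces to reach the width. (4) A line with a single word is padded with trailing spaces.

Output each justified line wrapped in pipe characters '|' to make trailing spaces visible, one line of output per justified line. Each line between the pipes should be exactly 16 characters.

Answer: |white  big  been|
|warm  and  house|
|progress        |
|language    frog|
|fish   do   year|
|desert      make|
|cherry you fox  |

Derivation:
Line 1: ['white', 'big', 'been'] (min_width=14, slack=2)
Line 2: ['warm', 'and', 'house'] (min_width=14, slack=2)
Line 3: ['progress'] (min_width=8, slack=8)
Line 4: ['language', 'frog'] (min_width=13, slack=3)
Line 5: ['fish', 'do', 'year'] (min_width=12, slack=4)
Line 6: ['desert', 'make'] (min_width=11, slack=5)
Line 7: ['cherry', 'you', 'fox'] (min_width=14, slack=2)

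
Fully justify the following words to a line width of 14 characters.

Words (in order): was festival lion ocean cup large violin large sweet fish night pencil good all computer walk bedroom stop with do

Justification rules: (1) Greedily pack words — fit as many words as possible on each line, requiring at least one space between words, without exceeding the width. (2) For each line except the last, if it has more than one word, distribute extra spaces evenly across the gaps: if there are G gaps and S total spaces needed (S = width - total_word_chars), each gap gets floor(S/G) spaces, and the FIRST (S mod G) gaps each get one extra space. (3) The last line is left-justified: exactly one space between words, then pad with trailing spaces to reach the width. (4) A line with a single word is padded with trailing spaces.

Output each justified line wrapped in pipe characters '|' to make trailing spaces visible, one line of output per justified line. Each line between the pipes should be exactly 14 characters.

Line 1: ['was', 'festival'] (min_width=12, slack=2)
Line 2: ['lion', 'ocean', 'cup'] (min_width=14, slack=0)
Line 3: ['large', 'violin'] (min_width=12, slack=2)
Line 4: ['large', 'sweet'] (min_width=11, slack=3)
Line 5: ['fish', 'night'] (min_width=10, slack=4)
Line 6: ['pencil', 'good'] (min_width=11, slack=3)
Line 7: ['all', 'computer'] (min_width=12, slack=2)
Line 8: ['walk', 'bedroom'] (min_width=12, slack=2)
Line 9: ['stop', 'with', 'do'] (min_width=12, slack=2)

Answer: |was   festival|
|lion ocean cup|
|large   violin|
|large    sweet|
|fish     night|
|pencil    good|
|all   computer|
|walk   bedroom|
|stop with do  |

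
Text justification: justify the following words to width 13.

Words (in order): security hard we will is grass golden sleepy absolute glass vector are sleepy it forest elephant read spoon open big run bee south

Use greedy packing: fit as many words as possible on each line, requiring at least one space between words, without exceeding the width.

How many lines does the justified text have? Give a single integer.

Line 1: ['security', 'hard'] (min_width=13, slack=0)
Line 2: ['we', 'will', 'is'] (min_width=10, slack=3)
Line 3: ['grass', 'golden'] (min_width=12, slack=1)
Line 4: ['sleepy'] (min_width=6, slack=7)
Line 5: ['absolute'] (min_width=8, slack=5)
Line 6: ['glass', 'vector'] (min_width=12, slack=1)
Line 7: ['are', 'sleepy', 'it'] (min_width=13, slack=0)
Line 8: ['forest'] (min_width=6, slack=7)
Line 9: ['elephant', 'read'] (min_width=13, slack=0)
Line 10: ['spoon', 'open'] (min_width=10, slack=3)
Line 11: ['big', 'run', 'bee'] (min_width=11, slack=2)
Line 12: ['south'] (min_width=5, slack=8)
Total lines: 12

Answer: 12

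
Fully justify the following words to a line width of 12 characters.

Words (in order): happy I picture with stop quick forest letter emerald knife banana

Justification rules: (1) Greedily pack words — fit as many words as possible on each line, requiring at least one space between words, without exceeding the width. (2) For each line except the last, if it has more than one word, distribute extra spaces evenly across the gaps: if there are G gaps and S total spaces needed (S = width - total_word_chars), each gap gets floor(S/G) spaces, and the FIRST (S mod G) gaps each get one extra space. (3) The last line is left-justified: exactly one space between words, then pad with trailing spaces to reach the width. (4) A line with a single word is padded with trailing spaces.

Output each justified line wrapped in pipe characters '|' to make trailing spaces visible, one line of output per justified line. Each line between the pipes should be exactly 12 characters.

Answer: |happy      I|
|picture with|
|stop   quick|
|forest      |
|letter      |
|emerald     |
|knife banana|

Derivation:
Line 1: ['happy', 'I'] (min_width=7, slack=5)
Line 2: ['picture', 'with'] (min_width=12, slack=0)
Line 3: ['stop', 'quick'] (min_width=10, slack=2)
Line 4: ['forest'] (min_width=6, slack=6)
Line 5: ['letter'] (min_width=6, slack=6)
Line 6: ['emerald'] (min_width=7, slack=5)
Line 7: ['knife', 'banana'] (min_width=12, slack=0)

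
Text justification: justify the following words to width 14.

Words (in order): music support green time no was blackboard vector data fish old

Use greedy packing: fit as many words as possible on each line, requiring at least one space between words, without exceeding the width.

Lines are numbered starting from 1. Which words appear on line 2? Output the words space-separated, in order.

Answer: green time no

Derivation:
Line 1: ['music', 'support'] (min_width=13, slack=1)
Line 2: ['green', 'time', 'no'] (min_width=13, slack=1)
Line 3: ['was', 'blackboard'] (min_width=14, slack=0)
Line 4: ['vector', 'data'] (min_width=11, slack=3)
Line 5: ['fish', 'old'] (min_width=8, slack=6)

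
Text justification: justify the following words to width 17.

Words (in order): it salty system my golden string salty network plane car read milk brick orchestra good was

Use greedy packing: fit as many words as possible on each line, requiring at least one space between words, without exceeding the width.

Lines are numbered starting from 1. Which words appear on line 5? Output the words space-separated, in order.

Line 1: ['it', 'salty', 'system'] (min_width=15, slack=2)
Line 2: ['my', 'golden', 'string'] (min_width=16, slack=1)
Line 3: ['salty', 'network'] (min_width=13, slack=4)
Line 4: ['plane', 'car', 'read'] (min_width=14, slack=3)
Line 5: ['milk', 'brick'] (min_width=10, slack=7)
Line 6: ['orchestra', 'good'] (min_width=14, slack=3)
Line 7: ['was'] (min_width=3, slack=14)

Answer: milk brick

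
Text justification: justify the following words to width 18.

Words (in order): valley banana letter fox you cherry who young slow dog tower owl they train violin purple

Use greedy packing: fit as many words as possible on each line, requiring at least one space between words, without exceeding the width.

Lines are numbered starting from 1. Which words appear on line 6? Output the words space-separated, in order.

Answer: purple

Derivation:
Line 1: ['valley', 'banana'] (min_width=13, slack=5)
Line 2: ['letter', 'fox', 'you'] (min_width=14, slack=4)
Line 3: ['cherry', 'who', 'young'] (min_width=16, slack=2)
Line 4: ['slow', 'dog', 'tower', 'owl'] (min_width=18, slack=0)
Line 5: ['they', 'train', 'violin'] (min_width=17, slack=1)
Line 6: ['purple'] (min_width=6, slack=12)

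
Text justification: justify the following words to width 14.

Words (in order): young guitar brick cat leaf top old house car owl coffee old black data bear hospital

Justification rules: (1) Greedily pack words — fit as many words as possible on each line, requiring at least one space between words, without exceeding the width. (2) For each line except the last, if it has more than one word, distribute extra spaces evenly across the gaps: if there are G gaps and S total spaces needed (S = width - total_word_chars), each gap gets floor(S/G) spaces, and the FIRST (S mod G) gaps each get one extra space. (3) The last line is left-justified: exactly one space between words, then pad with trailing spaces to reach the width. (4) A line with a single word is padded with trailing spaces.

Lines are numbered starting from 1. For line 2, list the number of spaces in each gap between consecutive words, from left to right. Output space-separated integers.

Line 1: ['young', 'guitar'] (min_width=12, slack=2)
Line 2: ['brick', 'cat', 'leaf'] (min_width=14, slack=0)
Line 3: ['top', 'old', 'house'] (min_width=13, slack=1)
Line 4: ['car', 'owl', 'coffee'] (min_width=14, slack=0)
Line 5: ['old', 'black', 'data'] (min_width=14, slack=0)
Line 6: ['bear', 'hospital'] (min_width=13, slack=1)

Answer: 1 1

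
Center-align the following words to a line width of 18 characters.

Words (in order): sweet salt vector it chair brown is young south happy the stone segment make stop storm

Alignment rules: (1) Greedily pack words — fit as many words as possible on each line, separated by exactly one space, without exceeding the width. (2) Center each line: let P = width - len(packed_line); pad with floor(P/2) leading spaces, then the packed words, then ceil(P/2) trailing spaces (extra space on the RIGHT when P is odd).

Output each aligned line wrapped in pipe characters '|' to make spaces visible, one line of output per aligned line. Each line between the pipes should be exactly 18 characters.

Line 1: ['sweet', 'salt', 'vector'] (min_width=17, slack=1)
Line 2: ['it', 'chair', 'brown', 'is'] (min_width=17, slack=1)
Line 3: ['young', 'south', 'happy'] (min_width=17, slack=1)
Line 4: ['the', 'stone', 'segment'] (min_width=17, slack=1)
Line 5: ['make', 'stop', 'storm'] (min_width=15, slack=3)

Answer: |sweet salt vector |
|it chair brown is |
|young south happy |
|the stone segment |
| make stop storm  |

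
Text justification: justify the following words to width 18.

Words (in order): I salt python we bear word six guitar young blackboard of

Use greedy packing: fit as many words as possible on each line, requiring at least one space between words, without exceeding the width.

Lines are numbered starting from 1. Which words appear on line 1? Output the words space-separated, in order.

Answer: I salt python we

Derivation:
Line 1: ['I', 'salt', 'python', 'we'] (min_width=16, slack=2)
Line 2: ['bear', 'word', 'six'] (min_width=13, slack=5)
Line 3: ['guitar', 'young'] (min_width=12, slack=6)
Line 4: ['blackboard', 'of'] (min_width=13, slack=5)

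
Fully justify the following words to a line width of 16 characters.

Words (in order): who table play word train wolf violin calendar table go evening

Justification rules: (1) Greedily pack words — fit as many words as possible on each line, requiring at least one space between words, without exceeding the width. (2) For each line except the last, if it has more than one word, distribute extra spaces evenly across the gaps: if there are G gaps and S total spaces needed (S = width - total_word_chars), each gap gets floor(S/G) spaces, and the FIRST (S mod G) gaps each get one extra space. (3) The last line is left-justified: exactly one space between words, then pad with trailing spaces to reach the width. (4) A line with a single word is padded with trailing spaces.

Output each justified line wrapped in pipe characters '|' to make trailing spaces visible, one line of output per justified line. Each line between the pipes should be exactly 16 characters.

Answer: |who  table  play|
|word  train wolf|
|violin  calendar|
|table go evening|

Derivation:
Line 1: ['who', 'table', 'play'] (min_width=14, slack=2)
Line 2: ['word', 'train', 'wolf'] (min_width=15, slack=1)
Line 3: ['violin', 'calendar'] (min_width=15, slack=1)
Line 4: ['table', 'go', 'evening'] (min_width=16, slack=0)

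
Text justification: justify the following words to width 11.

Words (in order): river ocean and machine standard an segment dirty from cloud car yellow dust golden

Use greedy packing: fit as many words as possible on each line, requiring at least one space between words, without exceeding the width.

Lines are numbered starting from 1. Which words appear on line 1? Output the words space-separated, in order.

Line 1: ['river', 'ocean'] (min_width=11, slack=0)
Line 2: ['and', 'machine'] (min_width=11, slack=0)
Line 3: ['standard', 'an'] (min_width=11, slack=0)
Line 4: ['segment'] (min_width=7, slack=4)
Line 5: ['dirty', 'from'] (min_width=10, slack=1)
Line 6: ['cloud', 'car'] (min_width=9, slack=2)
Line 7: ['yellow', 'dust'] (min_width=11, slack=0)
Line 8: ['golden'] (min_width=6, slack=5)

Answer: river ocean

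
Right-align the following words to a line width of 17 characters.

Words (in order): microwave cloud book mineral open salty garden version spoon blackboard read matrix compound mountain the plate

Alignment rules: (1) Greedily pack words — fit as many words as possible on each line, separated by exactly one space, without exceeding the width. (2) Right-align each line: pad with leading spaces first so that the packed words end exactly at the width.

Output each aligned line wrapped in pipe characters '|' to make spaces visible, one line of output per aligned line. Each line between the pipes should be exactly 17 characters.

Line 1: ['microwave', 'cloud'] (min_width=15, slack=2)
Line 2: ['book', 'mineral', 'open'] (min_width=17, slack=0)
Line 3: ['salty', 'garden'] (min_width=12, slack=5)
Line 4: ['version', 'spoon'] (min_width=13, slack=4)
Line 5: ['blackboard', 'read'] (min_width=15, slack=2)
Line 6: ['matrix', 'compound'] (min_width=15, slack=2)
Line 7: ['mountain', 'the'] (min_width=12, slack=5)
Line 8: ['plate'] (min_width=5, slack=12)

Answer: |  microwave cloud|
|book mineral open|
|     salty garden|
|    version spoon|
|  blackboard read|
|  matrix compound|
|     mountain the|
|            plate|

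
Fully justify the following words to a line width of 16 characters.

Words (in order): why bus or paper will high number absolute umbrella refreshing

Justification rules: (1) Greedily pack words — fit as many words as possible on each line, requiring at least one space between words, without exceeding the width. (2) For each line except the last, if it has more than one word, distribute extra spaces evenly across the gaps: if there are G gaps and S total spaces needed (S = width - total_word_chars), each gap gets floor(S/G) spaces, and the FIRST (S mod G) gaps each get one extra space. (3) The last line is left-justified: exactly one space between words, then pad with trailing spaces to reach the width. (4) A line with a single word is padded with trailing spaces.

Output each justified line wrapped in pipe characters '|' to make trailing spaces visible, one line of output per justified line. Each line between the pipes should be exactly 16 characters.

Line 1: ['why', 'bus', 'or', 'paper'] (min_width=16, slack=0)
Line 2: ['will', 'high', 'number'] (min_width=16, slack=0)
Line 3: ['absolute'] (min_width=8, slack=8)
Line 4: ['umbrella'] (min_width=8, slack=8)
Line 5: ['refreshing'] (min_width=10, slack=6)

Answer: |why bus or paper|
|will high number|
|absolute        |
|umbrella        |
|refreshing      |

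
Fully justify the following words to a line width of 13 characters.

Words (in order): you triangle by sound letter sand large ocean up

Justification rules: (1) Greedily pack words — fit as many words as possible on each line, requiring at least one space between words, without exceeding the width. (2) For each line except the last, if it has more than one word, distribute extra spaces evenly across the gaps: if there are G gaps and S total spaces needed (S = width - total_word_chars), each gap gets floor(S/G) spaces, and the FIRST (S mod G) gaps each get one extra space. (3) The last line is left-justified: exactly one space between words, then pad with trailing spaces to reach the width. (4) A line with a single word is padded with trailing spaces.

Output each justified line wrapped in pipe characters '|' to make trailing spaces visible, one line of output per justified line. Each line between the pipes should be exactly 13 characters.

Answer: |you  triangle|
|by      sound|
|letter   sand|
|large   ocean|
|up           |

Derivation:
Line 1: ['you', 'triangle'] (min_width=12, slack=1)
Line 2: ['by', 'sound'] (min_width=8, slack=5)
Line 3: ['letter', 'sand'] (min_width=11, slack=2)
Line 4: ['large', 'ocean'] (min_width=11, slack=2)
Line 5: ['up'] (min_width=2, slack=11)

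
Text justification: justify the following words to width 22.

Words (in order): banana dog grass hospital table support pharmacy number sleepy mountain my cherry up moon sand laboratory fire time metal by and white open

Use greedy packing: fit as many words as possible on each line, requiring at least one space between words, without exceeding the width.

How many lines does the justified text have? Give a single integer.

Answer: 7

Derivation:
Line 1: ['banana', 'dog', 'grass'] (min_width=16, slack=6)
Line 2: ['hospital', 'table', 'support'] (min_width=22, slack=0)
Line 3: ['pharmacy', 'number', 'sleepy'] (min_width=22, slack=0)
Line 4: ['mountain', 'my', 'cherry', 'up'] (min_width=21, slack=1)
Line 5: ['moon', 'sand', 'laboratory'] (min_width=20, slack=2)
Line 6: ['fire', 'time', 'metal', 'by', 'and'] (min_width=22, slack=0)
Line 7: ['white', 'open'] (min_width=10, slack=12)
Total lines: 7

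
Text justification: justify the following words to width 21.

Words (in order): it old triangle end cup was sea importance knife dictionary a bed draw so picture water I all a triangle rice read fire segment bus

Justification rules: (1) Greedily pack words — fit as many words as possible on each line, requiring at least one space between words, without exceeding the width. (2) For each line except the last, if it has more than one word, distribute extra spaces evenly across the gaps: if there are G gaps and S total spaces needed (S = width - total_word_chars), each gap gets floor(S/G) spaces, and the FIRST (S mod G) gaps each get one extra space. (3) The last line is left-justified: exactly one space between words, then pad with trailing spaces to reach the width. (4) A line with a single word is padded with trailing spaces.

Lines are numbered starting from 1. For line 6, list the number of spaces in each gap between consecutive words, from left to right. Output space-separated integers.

Line 1: ['it', 'old', 'triangle', 'end'] (min_width=19, slack=2)
Line 2: ['cup', 'was', 'sea'] (min_width=11, slack=10)
Line 3: ['importance', 'knife'] (min_width=16, slack=5)
Line 4: ['dictionary', 'a', 'bed', 'draw'] (min_width=21, slack=0)
Line 5: ['so', 'picture', 'water', 'I'] (min_width=18, slack=3)
Line 6: ['all', 'a', 'triangle', 'rice'] (min_width=19, slack=2)
Line 7: ['read', 'fire', 'segment', 'bus'] (min_width=21, slack=0)

Answer: 2 2 1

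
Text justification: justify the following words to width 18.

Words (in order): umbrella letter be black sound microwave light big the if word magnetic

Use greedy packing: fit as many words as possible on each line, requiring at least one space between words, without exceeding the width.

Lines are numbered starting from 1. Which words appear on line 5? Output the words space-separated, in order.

Line 1: ['umbrella', 'letter', 'be'] (min_width=18, slack=0)
Line 2: ['black', 'sound'] (min_width=11, slack=7)
Line 3: ['microwave', 'light'] (min_width=15, slack=3)
Line 4: ['big', 'the', 'if', 'word'] (min_width=15, slack=3)
Line 5: ['magnetic'] (min_width=8, slack=10)

Answer: magnetic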